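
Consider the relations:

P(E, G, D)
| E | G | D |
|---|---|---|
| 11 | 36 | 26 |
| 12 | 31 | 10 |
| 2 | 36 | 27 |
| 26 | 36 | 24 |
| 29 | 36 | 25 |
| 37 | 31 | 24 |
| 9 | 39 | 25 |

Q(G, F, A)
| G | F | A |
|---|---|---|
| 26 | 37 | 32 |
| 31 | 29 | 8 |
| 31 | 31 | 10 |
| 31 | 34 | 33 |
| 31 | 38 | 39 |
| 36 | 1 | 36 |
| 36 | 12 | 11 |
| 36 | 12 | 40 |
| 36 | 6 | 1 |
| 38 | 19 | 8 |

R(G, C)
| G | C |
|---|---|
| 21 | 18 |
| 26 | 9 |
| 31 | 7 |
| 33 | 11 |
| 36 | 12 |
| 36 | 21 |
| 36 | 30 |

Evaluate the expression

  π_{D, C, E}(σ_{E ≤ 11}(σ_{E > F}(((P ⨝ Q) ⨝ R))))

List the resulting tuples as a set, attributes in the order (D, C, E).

Joining P and Q on G yields {(11, 36, 26, 1, 36), (11, 36, 26, 12, 11), (11, 36, 26, 12, 40), (11, 36, 26, 6, 1), (12, 31, 10, 29, 8), (12, 31, 10, 31, 10), (12, 31, 10, 34, 33), (12, 31, 10, 38, 39), (2, 36, 27, 1, 36), (2, 36, 27, 12, 11), (2, 36, 27, 12, 40), (2, 36, 27, 6, 1), (26, 36, 24, 1, 36), (26, 36, 24, 12, 11), (26, 36, 24, 12, 40), (26, 36, 24, 6, 1), (29, 36, 25, 1, 36), (29, 36, 25, 12, 11), (29, 36, 25, 12, 40), (29, 36, 25, 6, 1), (37, 31, 24, 29, 8), (37, 31, 24, 31, 10), (37, 31, 24, 34, 33), (37, 31, 24, 38, 39)}.
Joining (P ⨝ Q) and R on G yields {(11, 36, 26, 1, 36, 12), (11, 36, 26, 1, 36, 21), (11, 36, 26, 1, 36, 30), (11, 36, 26, 12, 11, 12), (11, 36, 26, 12, 11, 21), (11, 36, 26, 12, 11, 30), (11, 36, 26, 12, 40, 12), (11, 36, 26, 12, 40, 21), (11, 36, 26, 12, 40, 30), (11, 36, 26, 6, 1, 12), (11, 36, 26, 6, 1, 21), (11, 36, 26, 6, 1, 30), (12, 31, 10, 29, 8, 7), (12, 31, 10, 31, 10, 7), (12, 31, 10, 34, 33, 7), (12, 31, 10, 38, 39, 7), (2, 36, 27, 1, 36, 12), (2, 36, 27, 1, 36, 21), (2, 36, 27, 1, 36, 30), (2, 36, 27, 12, 11, 12), (2, 36, 27, 12, 11, 21), (2, 36, 27, 12, 11, 30), (2, 36, 27, 12, 40, 12), (2, 36, 27, 12, 40, 21), (2, 36, 27, 12, 40, 30), (2, 36, 27, 6, 1, 12), (2, 36, 27, 6, 1, 21), (2, 36, 27, 6, 1, 30), (26, 36, 24, 1, 36, 12), (26, 36, 24, 1, 36, 21), (26, 36, 24, 1, 36, 30), (26, 36, 24, 12, 11, 12), (26, 36, 24, 12, 11, 21), (26, 36, 24, 12, 11, 30), (26, 36, 24, 12, 40, 12), (26, 36, 24, 12, 40, 21), (26, 36, 24, 12, 40, 30), (26, 36, 24, 6, 1, 12), (26, 36, 24, 6, 1, 21), (26, 36, 24, 6, 1, 30), (29, 36, 25, 1, 36, 12), (29, 36, 25, 1, 36, 21), (29, 36, 25, 1, 36, 30), (29, 36, 25, 12, 11, 12), (29, 36, 25, 12, 11, 21), (29, 36, 25, 12, 11, 30), (29, 36, 25, 12, 40, 12), (29, 36, 25, 12, 40, 21), (29, 36, 25, 12, 40, 30), (29, 36, 25, 6, 1, 12), (29, 36, 25, 6, 1, 21), (29, 36, 25, 6, 1, 30), (37, 31, 24, 29, 8, 7), (37, 31, 24, 31, 10, 7), (37, 31, 24, 34, 33, 7), (37, 31, 24, 38, 39, 7)}.
Filtering on E > F leaves {(11, 36, 26, 1, 36, 12), (11, 36, 26, 1, 36, 21), (11, 36, 26, 1, 36, 30), (11, 36, 26, 6, 1, 12), (11, 36, 26, 6, 1, 21), (11, 36, 26, 6, 1, 30), (2, 36, 27, 1, 36, 12), (2, 36, 27, 1, 36, 21), (2, 36, 27, 1, 36, 30), (26, 36, 24, 1, 36, 12), (26, 36, 24, 1, 36, 21), (26, 36, 24, 1, 36, 30), (26, 36, 24, 12, 11, 12), (26, 36, 24, 12, 11, 21), (26, 36, 24, 12, 11, 30), (26, 36, 24, 12, 40, 12), (26, 36, 24, 12, 40, 21), (26, 36, 24, 12, 40, 30), (26, 36, 24, 6, 1, 12), (26, 36, 24, 6, 1, 21), (26, 36, 24, 6, 1, 30), (29, 36, 25, 1, 36, 12), (29, 36, 25, 1, 36, 21), (29, 36, 25, 1, 36, 30), (29, 36, 25, 12, 11, 12), (29, 36, 25, 12, 11, 21), (29, 36, 25, 12, 11, 30), (29, 36, 25, 12, 40, 12), (29, 36, 25, 12, 40, 21), (29, 36, 25, 12, 40, 30), (29, 36, 25, 6, 1, 12), (29, 36, 25, 6, 1, 21), (29, 36, 25, 6, 1, 30), (37, 31, 24, 29, 8, 7), (37, 31, 24, 31, 10, 7), (37, 31, 24, 34, 33, 7)}.
Filtering on E ≤ 11 leaves {(11, 36, 26, 1, 36, 12), (11, 36, 26, 1, 36, 21), (11, 36, 26, 1, 36, 30), (11, 36, 26, 6, 1, 12), (11, 36, 26, 6, 1, 21), (11, 36, 26, 6, 1, 30), (2, 36, 27, 1, 36, 12), (2, 36, 27, 1, 36, 21), (2, 36, 27, 1, 36, 30)}.
π[D, C, E]: project onto (D, C, E) (3 duplicate(s) eliminated) → {(26, 12, 11), (26, 21, 11), (26, 30, 11), (27, 12, 2), (27, 21, 2), (27, 30, 2)}

{(26, 12, 11), (26, 21, 11), (26, 30, 11), (27, 12, 2), (27, 21, 2), (27, 30, 2)}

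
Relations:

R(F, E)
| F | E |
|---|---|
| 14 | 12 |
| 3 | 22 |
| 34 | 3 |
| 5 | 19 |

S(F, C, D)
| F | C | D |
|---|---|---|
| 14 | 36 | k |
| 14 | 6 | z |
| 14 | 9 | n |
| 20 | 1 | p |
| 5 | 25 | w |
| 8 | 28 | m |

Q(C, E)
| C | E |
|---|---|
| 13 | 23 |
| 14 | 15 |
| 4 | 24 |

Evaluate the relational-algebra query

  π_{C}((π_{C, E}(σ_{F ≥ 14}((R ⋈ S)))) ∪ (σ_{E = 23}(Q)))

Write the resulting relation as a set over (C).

{13, 36, 6, 9}

R ⋈ S (natural join on F): {(14, 12, 36, k), (14, 12, 6, z), (14, 12, 9, n), (5, 19, 25, w)}
σ[F ≥ 14]: keep tuples satisfying F ≥ 14 → {(14, 12, 36, k), (14, 12, 6, z), (14, 12, 9, n)}
π[C, E]: project onto (C, E) → {(36, 12), (6, 12), (9, 12)}
σ[E = 23]: keep tuples satisfying E = 23 → {(13, 23)}
Taking the union: {(13, 23), (36, 12), (6, 12), (9, 12)}
π[C]: project onto (C) → {13, 36, 6, 9}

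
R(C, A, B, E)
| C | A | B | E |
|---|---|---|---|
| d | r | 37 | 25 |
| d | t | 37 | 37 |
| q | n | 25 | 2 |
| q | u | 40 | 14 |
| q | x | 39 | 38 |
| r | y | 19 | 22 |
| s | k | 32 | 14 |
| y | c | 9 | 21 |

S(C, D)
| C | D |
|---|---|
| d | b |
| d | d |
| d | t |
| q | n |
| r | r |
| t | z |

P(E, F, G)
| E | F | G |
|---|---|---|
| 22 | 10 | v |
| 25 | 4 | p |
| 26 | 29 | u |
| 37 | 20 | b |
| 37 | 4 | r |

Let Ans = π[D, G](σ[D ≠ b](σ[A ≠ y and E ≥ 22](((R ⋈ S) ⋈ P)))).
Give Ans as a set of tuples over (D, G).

Joining R and S on C yields {(d, r, 37, 25, b), (d, r, 37, 25, d), (d, r, 37, 25, t), (d, t, 37, 37, b), (d, t, 37, 37, d), (d, t, 37, 37, t), (q, n, 25, 2, n), (q, u, 40, 14, n), (q, x, 39, 38, n), (r, y, 19, 22, r)}.
Joining (R ⋈ S) and P on E yields {(d, r, 37, 25, b, 4, p), (d, r, 37, 25, d, 4, p), (d, r, 37, 25, t, 4, p), (d, t, 37, 37, b, 20, b), (d, t, 37, 37, b, 4, r), (d, t, 37, 37, d, 20, b), (d, t, 37, 37, d, 4, r), (d, t, 37, 37, t, 20, b), (d, t, 37, 37, t, 4, r), (r, y, 19, 22, r, 10, v)}.
Selection A ≠ y and E ≥ 22: {(d, r, 37, 25, b, 4, p), (d, r, 37, 25, d, 4, p), (d, r, 37, 25, t, 4, p), (d, t, 37, 37, b, 20, b), (d, t, 37, 37, b, 4, r), (d, t, 37, 37, d, 20, b), (d, t, 37, 37, d, 4, r), (d, t, 37, 37, t, 20, b), (d, t, 37, 37, t, 4, r)}
Selection D ≠ b: {(d, r, 37, 25, d, 4, p), (d, r, 37, 25, t, 4, p), (d, t, 37, 37, d, 20, b), (d, t, 37, 37, d, 4, r), (d, t, 37, 37, t, 20, b), (d, t, 37, 37, t, 4, r)}
Keep only column(s) D, G: {(d, b), (d, p), (d, r), (t, b), (t, p), (t, r)}

{(d, b), (d, p), (d, r), (t, b), (t, p), (t, r)}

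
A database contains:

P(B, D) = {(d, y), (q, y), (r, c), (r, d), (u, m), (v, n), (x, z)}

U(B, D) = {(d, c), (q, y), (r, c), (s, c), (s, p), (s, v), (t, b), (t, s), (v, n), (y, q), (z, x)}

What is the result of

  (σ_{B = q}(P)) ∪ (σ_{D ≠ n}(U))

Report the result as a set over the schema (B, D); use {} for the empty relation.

{(d, c), (q, y), (r, c), (s, c), (s, p), (s, v), (t, b), (t, s), (y, q), (z, x)}

Filtering on B = q leaves {(q, y)}.
Filtering on D ≠ n leaves {(d, c), (q, y), (r, c), (s, c), (s, p), (s, v), (t, b), (t, s), (y, q), (z, x)}.
Taking the union: {(d, c), (q, y), (r, c), (s, c), (s, p), (s, v), (t, b), (t, s), (y, q), (z, x)}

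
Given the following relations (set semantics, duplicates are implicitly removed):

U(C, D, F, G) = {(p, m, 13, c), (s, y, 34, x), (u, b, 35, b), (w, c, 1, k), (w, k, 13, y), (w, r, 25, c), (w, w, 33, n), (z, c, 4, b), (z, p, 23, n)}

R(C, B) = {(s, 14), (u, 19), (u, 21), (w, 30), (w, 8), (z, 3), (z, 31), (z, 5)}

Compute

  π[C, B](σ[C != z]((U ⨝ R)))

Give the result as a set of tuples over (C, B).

{(s, 14), (u, 19), (u, 21), (w, 30), (w, 8)}

U ⋈ R (natural join on C): {(s, y, 34, x, 14), (u, b, 35, b, 19), (u, b, 35, b, 21), (w, c, 1, k, 30), (w, c, 1, k, 8), (w, k, 13, y, 30), (w, k, 13, y, 8), (w, r, 25, c, 30), (w, r, 25, c, 8), (w, w, 33, n, 30), (w, w, 33, n, 8), (z, c, 4, b, 3), (z, c, 4, b, 31), (z, c, 4, b, 5), (z, p, 23, n, 3), (z, p, 23, n, 31), (z, p, 23, n, 5)}
Filtering on C != z leaves {(s, y, 34, x, 14), (u, b, 35, b, 19), (u, b, 35, b, 21), (w, c, 1, k, 30), (w, c, 1, k, 8), (w, k, 13, y, 30), (w, k, 13, y, 8), (w, r, 25, c, 30), (w, r, 25, c, 8), (w, w, 33, n, 30), (w, w, 33, n, 8)}.
π_{C, B} gives {(s, 14), (u, 19), (u, 21), (w, 30), (w, 8)} (6 duplicate(s) eliminated).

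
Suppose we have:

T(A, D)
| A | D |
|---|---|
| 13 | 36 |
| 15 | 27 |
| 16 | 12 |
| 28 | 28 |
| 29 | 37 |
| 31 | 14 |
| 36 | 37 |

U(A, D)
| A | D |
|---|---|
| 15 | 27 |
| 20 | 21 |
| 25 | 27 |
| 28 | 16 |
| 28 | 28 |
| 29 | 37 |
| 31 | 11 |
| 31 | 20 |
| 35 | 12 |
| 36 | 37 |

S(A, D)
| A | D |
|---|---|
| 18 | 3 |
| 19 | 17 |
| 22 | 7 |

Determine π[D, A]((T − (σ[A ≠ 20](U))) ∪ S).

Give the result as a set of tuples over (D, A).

{(12, 16), (14, 31), (17, 19), (3, 18), (36, 13), (7, 22)}

Filtering on A ≠ 20 leaves {(15, 27), (25, 27), (28, 16), (28, 28), (29, 37), (31, 11), (31, 20), (35, 12), (36, 37)}.
Taking the difference: {(13, 36), (16, 12), (31, 14)}
Taking the union: {(13, 36), (16, 12), (18, 3), (19, 17), (22, 7), (31, 14)}
π[D, A]: project onto (D, A) → {(12, 16), (14, 31), (17, 19), (3, 18), (36, 13), (7, 22)}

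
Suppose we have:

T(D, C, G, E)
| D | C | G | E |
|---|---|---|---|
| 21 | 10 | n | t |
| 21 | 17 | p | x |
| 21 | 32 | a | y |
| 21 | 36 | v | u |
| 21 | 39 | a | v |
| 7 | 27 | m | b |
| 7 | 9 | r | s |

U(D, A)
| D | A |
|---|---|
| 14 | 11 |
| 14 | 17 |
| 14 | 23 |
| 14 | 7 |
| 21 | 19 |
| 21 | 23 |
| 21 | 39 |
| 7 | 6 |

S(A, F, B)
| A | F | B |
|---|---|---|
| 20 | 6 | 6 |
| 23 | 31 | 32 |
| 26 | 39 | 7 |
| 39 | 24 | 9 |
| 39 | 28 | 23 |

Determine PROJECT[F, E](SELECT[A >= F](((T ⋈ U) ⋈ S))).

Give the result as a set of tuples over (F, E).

Joining T and U on D yields {(21, 10, n, t, 19), (21, 10, n, t, 23), (21, 10, n, t, 39), (21, 17, p, x, 19), (21, 17, p, x, 23), (21, 17, p, x, 39), (21, 32, a, y, 19), (21, 32, a, y, 23), (21, 32, a, y, 39), (21, 36, v, u, 19), (21, 36, v, u, 23), (21, 36, v, u, 39), (21, 39, a, v, 19), (21, 39, a, v, 23), (21, 39, a, v, 39), (7, 27, m, b, 6), (7, 9, r, s, 6)}.
Joining (T ⋈ U) and S on A yields {(21, 10, n, t, 23, 31, 32), (21, 10, n, t, 39, 24, 9), (21, 10, n, t, 39, 28, 23), (21, 17, p, x, 23, 31, 32), (21, 17, p, x, 39, 24, 9), (21, 17, p, x, 39, 28, 23), (21, 32, a, y, 23, 31, 32), (21, 32, a, y, 39, 24, 9), (21, 32, a, y, 39, 28, 23), (21, 36, v, u, 23, 31, 32), (21, 36, v, u, 39, 24, 9), (21, 36, v, u, 39, 28, 23), (21, 39, a, v, 23, 31, 32), (21, 39, a, v, 39, 24, 9), (21, 39, a, v, 39, 28, 23)}.
Filtering on A >= F leaves {(21, 10, n, t, 39, 24, 9), (21, 10, n, t, 39, 28, 23), (21, 17, p, x, 39, 24, 9), (21, 17, p, x, 39, 28, 23), (21, 32, a, y, 39, 24, 9), (21, 32, a, y, 39, 28, 23), (21, 36, v, u, 39, 24, 9), (21, 36, v, u, 39, 28, 23), (21, 39, a, v, 39, 24, 9), (21, 39, a, v, 39, 28, 23)}.
π_{F, E} gives {(24, t), (24, u), (24, v), (24, x), (24, y), (28, t), (28, u), (28, v), (28, x), (28, y)}.

{(24, t), (24, u), (24, v), (24, x), (24, y), (28, t), (28, u), (28, v), (28, x), (28, y)}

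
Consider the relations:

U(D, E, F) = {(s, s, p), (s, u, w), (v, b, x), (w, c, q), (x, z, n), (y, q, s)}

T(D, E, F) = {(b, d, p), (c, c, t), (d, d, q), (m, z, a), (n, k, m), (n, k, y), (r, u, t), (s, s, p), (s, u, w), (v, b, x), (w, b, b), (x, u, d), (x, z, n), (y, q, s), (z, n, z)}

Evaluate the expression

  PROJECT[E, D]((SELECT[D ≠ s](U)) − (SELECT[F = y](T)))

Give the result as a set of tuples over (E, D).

Apply σ_{D ≠ s}; surviving tuples: {(v, b, x), (w, c, q), (x, z, n), (y, q, s)}
Apply σ_{F = y}; surviving tuples: {(n, k, y)}
Difference: {(v, b, x), (w, c, q), (x, z, n), (y, q, s)} with {(n, k, y)} → {(v, b, x), (w, c, q), (x, z, n), (y, q, s)}
Keep only column(s) E, D: {(b, v), (c, w), (q, y), (z, x)}

{(b, v), (c, w), (q, y), (z, x)}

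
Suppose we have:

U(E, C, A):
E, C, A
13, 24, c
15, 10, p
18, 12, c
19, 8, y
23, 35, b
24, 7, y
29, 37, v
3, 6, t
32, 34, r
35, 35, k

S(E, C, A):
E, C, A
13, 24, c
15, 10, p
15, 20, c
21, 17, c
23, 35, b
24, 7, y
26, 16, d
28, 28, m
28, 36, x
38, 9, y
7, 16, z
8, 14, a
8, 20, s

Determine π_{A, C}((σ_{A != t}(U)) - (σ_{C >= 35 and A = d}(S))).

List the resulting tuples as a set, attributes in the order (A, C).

{(b, 35), (c, 12), (c, 24), (k, 35), (p, 10), (r, 34), (v, 37), (y, 7), (y, 8)}

Selection A != t: {(13, 24, c), (15, 10, p), (18, 12, c), (19, 8, y), (23, 35, b), (24, 7, y), (29, 37, v), (32, 34, r), (35, 35, k)}
Selection C >= 35 and A = d: {}
Difference: {(13, 24, c), (15, 10, p), (18, 12, c), (19, 8, y), (23, 35, b), (24, 7, y), (29, 37, v), (32, 34, r), (35, 35, k)} with {} → {(13, 24, c), (15, 10, p), (18, 12, c), (19, 8, y), (23, 35, b), (24, 7, y), (29, 37, v), (32, 34, r), (35, 35, k)}
π[A, C]: project onto (A, C) → {(b, 35), (c, 12), (c, 24), (k, 35), (p, 10), (r, 34), (v, 37), (y, 7), (y, 8)}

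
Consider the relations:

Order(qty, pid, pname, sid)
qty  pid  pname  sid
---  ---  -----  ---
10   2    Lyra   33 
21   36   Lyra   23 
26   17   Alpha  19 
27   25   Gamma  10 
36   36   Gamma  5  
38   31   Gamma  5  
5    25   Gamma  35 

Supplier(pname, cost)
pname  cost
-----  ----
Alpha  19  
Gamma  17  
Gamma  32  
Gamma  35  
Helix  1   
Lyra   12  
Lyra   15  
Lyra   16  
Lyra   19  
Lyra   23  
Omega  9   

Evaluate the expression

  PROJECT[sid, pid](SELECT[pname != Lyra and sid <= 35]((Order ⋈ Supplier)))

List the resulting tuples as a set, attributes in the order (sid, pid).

{(10, 25), (19, 17), (35, 25), (5, 31), (5, 36)}

Joining Order and Supplier on pname yields {(10, 2, Lyra, 33, 12), (10, 2, Lyra, 33, 15), (10, 2, Lyra, 33, 16), (10, 2, Lyra, 33, 19), (10, 2, Lyra, 33, 23), (21, 36, Lyra, 23, 12), (21, 36, Lyra, 23, 15), (21, 36, Lyra, 23, 16), (21, 36, Lyra, 23, 19), (21, 36, Lyra, 23, 23), (26, 17, Alpha, 19, 19), (27, 25, Gamma, 10, 17), (27, 25, Gamma, 10, 32), (27, 25, Gamma, 10, 35), (36, 36, Gamma, 5, 17), (36, 36, Gamma, 5, 32), (36, 36, Gamma, 5, 35), (38, 31, Gamma, 5, 17), (38, 31, Gamma, 5, 32), (38, 31, Gamma, 5, 35), (5, 25, Gamma, 35, 17), (5, 25, Gamma, 35, 32), (5, 25, Gamma, 35, 35)}.
Apply σ_{pname != Lyra and sid <= 35}; surviving tuples: {(26, 17, Alpha, 19, 19), (27, 25, Gamma, 10, 17), (27, 25, Gamma, 10, 32), (27, 25, Gamma, 10, 35), (36, 36, Gamma, 5, 17), (36, 36, Gamma, 5, 32), (36, 36, Gamma, 5, 35), (38, 31, Gamma, 5, 17), (38, 31, Gamma, 5, 32), (38, 31, Gamma, 5, 35), (5, 25, Gamma, 35, 17), (5, 25, Gamma, 35, 32), (5, 25, Gamma, 35, 35)}
Keep only column(s) sid, pid (8 duplicate(s) eliminated): {(10, 25), (19, 17), (35, 25), (5, 31), (5, 36)}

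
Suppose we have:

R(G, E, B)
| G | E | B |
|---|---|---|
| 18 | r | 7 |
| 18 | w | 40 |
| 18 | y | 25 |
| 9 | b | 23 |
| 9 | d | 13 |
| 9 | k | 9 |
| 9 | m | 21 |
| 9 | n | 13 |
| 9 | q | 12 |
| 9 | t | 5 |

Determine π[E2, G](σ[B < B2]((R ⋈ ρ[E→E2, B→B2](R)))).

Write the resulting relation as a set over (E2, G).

{(b, 9), (d, 9), (k, 9), (m, 9), (n, 9), (q, 9), (w, 18), (y, 18)}

ρ[E→E2, B→B2]: schema becomes (G, E2, B2); tuples unchanged.
Natural join on G: {(18, r, 7, r, 7), (18, r, 7, w, 40), (18, r, 7, y, 25), (18, w, 40, r, 7), (18, w, 40, w, 40), (18, w, 40, y, 25), (18, y, 25, r, 7), (18, y, 25, w, 40), (18, y, 25, y, 25), (9, b, 23, b, 23), (9, b, 23, d, 13), (9, b, 23, k, 9), (9, b, 23, m, 21), (9, b, 23, n, 13), (9, b, 23, q, 12), (9, b, 23, t, 5), (9, d, 13, b, 23), (9, d, 13, d, 13), (9, d, 13, k, 9), (9, d, 13, m, 21), (9, d, 13, n, 13), (9, d, 13, q, 12), (9, d, 13, t, 5), (9, k, 9, b, 23), (9, k, 9, d, 13), (9, k, 9, k, 9), (9, k, 9, m, 21), (9, k, 9, n, 13), (9, k, 9, q, 12), (9, k, 9, t, 5), (9, m, 21, b, 23), (9, m, 21, d, 13), (9, m, 21, k, 9), (9, m, 21, m, 21), (9, m, 21, n, 13), (9, m, 21, q, 12), (9, m, 21, t, 5), (9, n, 13, b, 23), (9, n, 13, d, 13), (9, n, 13, k, 9), (9, n, 13, m, 21), (9, n, 13, n, 13), (9, n, 13, q, 12), (9, n, 13, t, 5), (9, q, 12, b, 23), (9, q, 12, d, 13), (9, q, 12, k, 9), (9, q, 12, m, 21), (9, q, 12, n, 13), (9, q, 12, q, 12), (9, q, 12, t, 5), (9, t, 5, b, 23), (9, t, 5, d, 13), (9, t, 5, k, 9), (9, t, 5, m, 21), (9, t, 5, n, 13), (9, t, 5, q, 12), (9, t, 5, t, 5)}
Apply σ_{B < B2}; surviving tuples: {(18, r, 7, w, 40), (18, r, 7, y, 25), (18, y, 25, w, 40), (9, d, 13, b, 23), (9, d, 13, m, 21), (9, k, 9, b, 23), (9, k, 9, d, 13), (9, k, 9, m, 21), (9, k, 9, n, 13), (9, k, 9, q, 12), (9, m, 21, b, 23), (9, n, 13, b, 23), (9, n, 13, m, 21), (9, q, 12, b, 23), (9, q, 12, d, 13), (9, q, 12, m, 21), (9, q, 12, n, 13), (9, t, 5, b, 23), (9, t, 5, d, 13), (9, t, 5, k, 9), (9, t, 5, m, 21), (9, t, 5, n, 13), (9, t, 5, q, 12)}
Projecting to E2, G (15 duplicate(s) eliminated): {(b, 9), (d, 9), (k, 9), (m, 9), (n, 9), (q, 9), (w, 18), (y, 18)}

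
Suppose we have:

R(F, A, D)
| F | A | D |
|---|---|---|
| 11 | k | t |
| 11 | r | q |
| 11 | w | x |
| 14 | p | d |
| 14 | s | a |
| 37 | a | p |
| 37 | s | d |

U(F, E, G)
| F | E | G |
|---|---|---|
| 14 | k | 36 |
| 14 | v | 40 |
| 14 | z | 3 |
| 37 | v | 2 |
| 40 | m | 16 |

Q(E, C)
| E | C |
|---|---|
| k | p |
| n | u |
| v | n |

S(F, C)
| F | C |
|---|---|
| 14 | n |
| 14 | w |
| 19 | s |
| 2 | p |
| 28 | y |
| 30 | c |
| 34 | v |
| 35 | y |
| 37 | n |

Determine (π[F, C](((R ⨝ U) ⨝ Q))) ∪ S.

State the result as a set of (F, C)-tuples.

{(14, n), (14, p), (14, w), (19, s), (2, p), (28, y), (30, c), (34, v), (35, y), (37, n)}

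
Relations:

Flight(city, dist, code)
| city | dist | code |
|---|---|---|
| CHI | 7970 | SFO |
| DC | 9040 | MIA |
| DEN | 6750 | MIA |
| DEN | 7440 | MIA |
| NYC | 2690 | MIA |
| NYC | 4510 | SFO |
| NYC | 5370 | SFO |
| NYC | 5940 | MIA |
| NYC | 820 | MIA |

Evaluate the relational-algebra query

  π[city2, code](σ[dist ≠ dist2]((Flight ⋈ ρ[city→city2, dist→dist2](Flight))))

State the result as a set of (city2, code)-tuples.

{(CHI, SFO), (DC, MIA), (DEN, MIA), (NYC, MIA), (NYC, SFO)}

ρ[city→city2, dist→dist2]: schema becomes (city2, dist2, code); tuples unchanged.
Flight ⋈ ρ[city→city2, dist→dist2](Flight) (natural join on code): {(CHI, 7970, SFO, CHI, 7970), (CHI, 7970, SFO, NYC, 4510), (CHI, 7970, SFO, NYC, 5370), (DC, 9040, MIA, DC, 9040), (DC, 9040, MIA, DEN, 6750), (DC, 9040, MIA, DEN, 7440), (DC, 9040, MIA, NYC, 2690), (DC, 9040, MIA, NYC, 5940), (DC, 9040, MIA, NYC, 820), (DEN, 6750, MIA, DC, 9040), (DEN, 6750, MIA, DEN, 6750), (DEN, 6750, MIA, DEN, 7440), (DEN, 6750, MIA, NYC, 2690), (DEN, 6750, MIA, NYC, 5940), (DEN, 6750, MIA, NYC, 820), (DEN, 7440, MIA, DC, 9040), (DEN, 7440, MIA, DEN, 6750), (DEN, 7440, MIA, DEN, 7440), (DEN, 7440, MIA, NYC, 2690), (DEN, 7440, MIA, NYC, 5940), (DEN, 7440, MIA, NYC, 820), (NYC, 2690, MIA, DC, 9040), (NYC, 2690, MIA, DEN, 6750), (NYC, 2690, MIA, DEN, 7440), (NYC, 2690, MIA, NYC, 2690), (NYC, 2690, MIA, NYC, 5940), (NYC, 2690, MIA, NYC, 820), (NYC, 4510, SFO, CHI, 7970), (NYC, 4510, SFO, NYC, 4510), (NYC, 4510, SFO, NYC, 5370), (NYC, 5370, SFO, CHI, 7970), (NYC, 5370, SFO, NYC, 4510), (NYC, 5370, SFO, NYC, 5370), (NYC, 5940, MIA, DC, 9040), (NYC, 5940, MIA, DEN, 6750), (NYC, 5940, MIA, DEN, 7440), (NYC, 5940, MIA, NYC, 2690), (NYC, 5940, MIA, NYC, 5940), (NYC, 5940, MIA, NYC, 820), (NYC, 820, MIA, DC, 9040), (NYC, 820, MIA, DEN, 6750), (NYC, 820, MIA, DEN, 7440), (NYC, 820, MIA, NYC, 2690), (NYC, 820, MIA, NYC, 5940), (NYC, 820, MIA, NYC, 820)}
Filtering on dist ≠ dist2 leaves {(CHI, 7970, SFO, NYC, 4510), (CHI, 7970, SFO, NYC, 5370), (DC, 9040, MIA, DEN, 6750), (DC, 9040, MIA, DEN, 7440), (DC, 9040, MIA, NYC, 2690), (DC, 9040, MIA, NYC, 5940), (DC, 9040, MIA, NYC, 820), (DEN, 6750, MIA, DC, 9040), (DEN, 6750, MIA, DEN, 7440), (DEN, 6750, MIA, NYC, 2690), (DEN, 6750, MIA, NYC, 5940), (DEN, 6750, MIA, NYC, 820), (DEN, 7440, MIA, DC, 9040), (DEN, 7440, MIA, DEN, 6750), (DEN, 7440, MIA, NYC, 2690), (DEN, 7440, MIA, NYC, 5940), (DEN, 7440, MIA, NYC, 820), (NYC, 2690, MIA, DC, 9040), (NYC, 2690, MIA, DEN, 6750), (NYC, 2690, MIA, DEN, 7440), (NYC, 2690, MIA, NYC, 5940), (NYC, 2690, MIA, NYC, 820), (NYC, 4510, SFO, CHI, 7970), (NYC, 4510, SFO, NYC, 5370), (NYC, 5370, SFO, CHI, 7970), (NYC, 5370, SFO, NYC, 4510), (NYC, 5940, MIA, DC, 9040), (NYC, 5940, MIA, DEN, 6750), (NYC, 5940, MIA, DEN, 7440), (NYC, 5940, MIA, NYC, 2690), (NYC, 5940, MIA, NYC, 820), (NYC, 820, MIA, DC, 9040), (NYC, 820, MIA, DEN, 6750), (NYC, 820, MIA, DEN, 7440), (NYC, 820, MIA, NYC, 2690), (NYC, 820, MIA, NYC, 5940)}.
Projecting to city2, code (31 duplicate(s) eliminated): {(CHI, SFO), (DC, MIA), (DEN, MIA), (NYC, MIA), (NYC, SFO)}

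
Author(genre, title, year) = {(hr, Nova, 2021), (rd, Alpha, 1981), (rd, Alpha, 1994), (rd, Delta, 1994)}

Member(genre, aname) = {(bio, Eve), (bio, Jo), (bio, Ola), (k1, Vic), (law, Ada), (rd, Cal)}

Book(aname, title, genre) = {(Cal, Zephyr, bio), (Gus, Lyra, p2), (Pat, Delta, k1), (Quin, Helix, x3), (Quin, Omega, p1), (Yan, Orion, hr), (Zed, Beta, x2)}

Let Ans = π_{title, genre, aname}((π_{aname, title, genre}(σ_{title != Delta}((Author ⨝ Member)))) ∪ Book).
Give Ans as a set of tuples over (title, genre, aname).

Author ⋈ Member (natural join on genre): {(rd, Alpha, 1981, Cal), (rd, Alpha, 1994, Cal), (rd, Delta, 1994, Cal)}
Selection title != Delta: {(rd, Alpha, 1981, Cal), (rd, Alpha, 1994, Cal)}
Keep only column(s) aname, title, genre (1 duplicate(s) eliminated): {(Cal, Alpha, rd)}
Union: {(Cal, Alpha, rd)} with {(Cal, Zephyr, bio), (Gus, Lyra, p2), (Pat, Delta, k1), (Quin, Helix, x3), (Quin, Omega, p1), (Yan, Orion, hr), (Zed, Beta, x2)} → {(Cal, Alpha, rd), (Cal, Zephyr, bio), (Gus, Lyra, p2), (Pat, Delta, k1), (Quin, Helix, x3), (Quin, Omega, p1), (Yan, Orion, hr), (Zed, Beta, x2)}
Keep only column(s) title, genre, aname: {(Alpha, rd, Cal), (Beta, x2, Zed), (Delta, k1, Pat), (Helix, x3, Quin), (Lyra, p2, Gus), (Omega, p1, Quin), (Orion, hr, Yan), (Zephyr, bio, Cal)}

{(Alpha, rd, Cal), (Beta, x2, Zed), (Delta, k1, Pat), (Helix, x3, Quin), (Lyra, p2, Gus), (Omega, p1, Quin), (Orion, hr, Yan), (Zephyr, bio, Cal)}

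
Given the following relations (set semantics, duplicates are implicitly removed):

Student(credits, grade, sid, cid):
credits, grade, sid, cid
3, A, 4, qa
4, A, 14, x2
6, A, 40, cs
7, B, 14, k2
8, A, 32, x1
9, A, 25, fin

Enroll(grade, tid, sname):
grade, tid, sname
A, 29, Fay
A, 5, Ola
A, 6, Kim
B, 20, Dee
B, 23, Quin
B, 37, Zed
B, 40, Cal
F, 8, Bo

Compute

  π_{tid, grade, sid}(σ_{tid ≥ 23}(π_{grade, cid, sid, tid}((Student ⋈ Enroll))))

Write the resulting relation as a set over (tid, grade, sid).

{(23, B, 14), (29, A, 14), (29, A, 25), (29, A, 32), (29, A, 4), (29, A, 40), (37, B, 14), (40, B, 14)}

Natural join on grade: {(3, A, 4, qa, 29, Fay), (3, A, 4, qa, 5, Ola), (3, A, 4, qa, 6, Kim), (4, A, 14, x2, 29, Fay), (4, A, 14, x2, 5, Ola), (4, A, 14, x2, 6, Kim), (6, A, 40, cs, 29, Fay), (6, A, 40, cs, 5, Ola), (6, A, 40, cs, 6, Kim), (7, B, 14, k2, 20, Dee), (7, B, 14, k2, 23, Quin), (7, B, 14, k2, 37, Zed), (7, B, 14, k2, 40, Cal), (8, A, 32, x1, 29, Fay), (8, A, 32, x1, 5, Ola), (8, A, 32, x1, 6, Kim), (9, A, 25, fin, 29, Fay), (9, A, 25, fin, 5, Ola), (9, A, 25, fin, 6, Kim)}
π[grade, cid, sid, tid]: project onto (grade, cid, sid, tid) → {(A, cs, 40, 29), (A, cs, 40, 5), (A, cs, 40, 6), (A, fin, 25, 29), (A, fin, 25, 5), (A, fin, 25, 6), (A, qa, 4, 29), (A, qa, 4, 5), (A, qa, 4, 6), (A, x1, 32, 29), (A, x1, 32, 5), (A, x1, 32, 6), (A, x2, 14, 29), (A, x2, 14, 5), (A, x2, 14, 6), (B, k2, 14, 20), (B, k2, 14, 23), (B, k2, 14, 37), (B, k2, 14, 40)}
Filtering on tid ≥ 23 leaves {(A, cs, 40, 29), (A, fin, 25, 29), (A, qa, 4, 29), (A, x1, 32, 29), (A, x2, 14, 29), (B, k2, 14, 23), (B, k2, 14, 37), (B, k2, 14, 40)}.
π[tid, grade, sid]: project onto (tid, grade, sid) → {(23, B, 14), (29, A, 14), (29, A, 25), (29, A, 32), (29, A, 4), (29, A, 40), (37, B, 14), (40, B, 14)}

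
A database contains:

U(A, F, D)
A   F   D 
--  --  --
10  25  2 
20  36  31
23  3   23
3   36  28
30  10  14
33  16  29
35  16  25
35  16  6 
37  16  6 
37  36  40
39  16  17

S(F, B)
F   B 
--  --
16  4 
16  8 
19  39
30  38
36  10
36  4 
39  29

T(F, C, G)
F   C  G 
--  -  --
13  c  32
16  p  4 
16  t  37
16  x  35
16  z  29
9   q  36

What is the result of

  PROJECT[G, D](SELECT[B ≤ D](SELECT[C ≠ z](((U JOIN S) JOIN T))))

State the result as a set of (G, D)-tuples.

{(35, 17), (35, 25), (35, 29), (35, 6), (37, 17), (37, 25), (37, 29), (37, 6), (4, 17), (4, 25), (4, 29), (4, 6)}

U ⋈ S (natural join on F): {(20, 36, 31, 10), (20, 36, 31, 4), (3, 36, 28, 10), (3, 36, 28, 4), (33, 16, 29, 4), (33, 16, 29, 8), (35, 16, 25, 4), (35, 16, 25, 8), (35, 16, 6, 4), (35, 16, 6, 8), (37, 16, 6, 4), (37, 16, 6, 8), (37, 36, 40, 10), (37, 36, 40, 4), (39, 16, 17, 4), (39, 16, 17, 8)}
(U JOIN S) ⋈ T (natural join on F): {(33, 16, 29, 4, p, 4), (33, 16, 29, 4, t, 37), (33, 16, 29, 4, x, 35), (33, 16, 29, 4, z, 29), (33, 16, 29, 8, p, 4), (33, 16, 29, 8, t, 37), (33, 16, 29, 8, x, 35), (33, 16, 29, 8, z, 29), (35, 16, 25, 4, p, 4), (35, 16, 25, 4, t, 37), (35, 16, 25, 4, x, 35), (35, 16, 25, 4, z, 29), (35, 16, 25, 8, p, 4), (35, 16, 25, 8, t, 37), (35, 16, 25, 8, x, 35), (35, 16, 25, 8, z, 29), (35, 16, 6, 4, p, 4), (35, 16, 6, 4, t, 37), (35, 16, 6, 4, x, 35), (35, 16, 6, 4, z, 29), (35, 16, 6, 8, p, 4), (35, 16, 6, 8, t, 37), (35, 16, 6, 8, x, 35), (35, 16, 6, 8, z, 29), (37, 16, 6, 4, p, 4), (37, 16, 6, 4, t, 37), (37, 16, 6, 4, x, 35), (37, 16, 6, 4, z, 29), (37, 16, 6, 8, p, 4), (37, 16, 6, 8, t, 37), (37, 16, 6, 8, x, 35), (37, 16, 6, 8, z, 29), (39, 16, 17, 4, p, 4), (39, 16, 17, 4, t, 37), (39, 16, 17, 4, x, 35), (39, 16, 17, 4, z, 29), (39, 16, 17, 8, p, 4), (39, 16, 17, 8, t, 37), (39, 16, 17, 8, x, 35), (39, 16, 17, 8, z, 29)}
Apply σ_{C ≠ z}; surviving tuples: {(33, 16, 29, 4, p, 4), (33, 16, 29, 4, t, 37), (33, 16, 29, 4, x, 35), (33, 16, 29, 8, p, 4), (33, 16, 29, 8, t, 37), (33, 16, 29, 8, x, 35), (35, 16, 25, 4, p, 4), (35, 16, 25, 4, t, 37), (35, 16, 25, 4, x, 35), (35, 16, 25, 8, p, 4), (35, 16, 25, 8, t, 37), (35, 16, 25, 8, x, 35), (35, 16, 6, 4, p, 4), (35, 16, 6, 4, t, 37), (35, 16, 6, 4, x, 35), (35, 16, 6, 8, p, 4), (35, 16, 6, 8, t, 37), (35, 16, 6, 8, x, 35), (37, 16, 6, 4, p, 4), (37, 16, 6, 4, t, 37), (37, 16, 6, 4, x, 35), (37, 16, 6, 8, p, 4), (37, 16, 6, 8, t, 37), (37, 16, 6, 8, x, 35), (39, 16, 17, 4, p, 4), (39, 16, 17, 4, t, 37), (39, 16, 17, 4, x, 35), (39, 16, 17, 8, p, 4), (39, 16, 17, 8, t, 37), (39, 16, 17, 8, x, 35)}
Apply σ_{B ≤ D}; surviving tuples: {(33, 16, 29, 4, p, 4), (33, 16, 29, 4, t, 37), (33, 16, 29, 4, x, 35), (33, 16, 29, 8, p, 4), (33, 16, 29, 8, t, 37), (33, 16, 29, 8, x, 35), (35, 16, 25, 4, p, 4), (35, 16, 25, 4, t, 37), (35, 16, 25, 4, x, 35), (35, 16, 25, 8, p, 4), (35, 16, 25, 8, t, 37), (35, 16, 25, 8, x, 35), (35, 16, 6, 4, p, 4), (35, 16, 6, 4, t, 37), (35, 16, 6, 4, x, 35), (37, 16, 6, 4, p, 4), (37, 16, 6, 4, t, 37), (37, 16, 6, 4, x, 35), (39, 16, 17, 4, p, 4), (39, 16, 17, 4, t, 37), (39, 16, 17, 4, x, 35), (39, 16, 17, 8, p, 4), (39, 16, 17, 8, t, 37), (39, 16, 17, 8, x, 35)}
π[G, D]: project onto (G, D) (12 duplicate(s) eliminated) → {(35, 17), (35, 25), (35, 29), (35, 6), (37, 17), (37, 25), (37, 29), (37, 6), (4, 17), (4, 25), (4, 29), (4, 6)}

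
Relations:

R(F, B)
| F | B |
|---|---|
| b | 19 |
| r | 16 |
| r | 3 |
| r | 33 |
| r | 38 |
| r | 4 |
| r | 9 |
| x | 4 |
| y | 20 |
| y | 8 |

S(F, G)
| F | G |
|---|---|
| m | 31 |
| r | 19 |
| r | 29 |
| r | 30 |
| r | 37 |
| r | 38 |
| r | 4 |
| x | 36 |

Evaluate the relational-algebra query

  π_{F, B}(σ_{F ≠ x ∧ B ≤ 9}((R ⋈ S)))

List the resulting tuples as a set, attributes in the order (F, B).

Natural join on F: {(r, 16, 19), (r, 16, 29), (r, 16, 30), (r, 16, 37), (r, 16, 38), (r, 16, 4), (r, 3, 19), (r, 3, 29), (r, 3, 30), (r, 3, 37), (r, 3, 38), (r, 3, 4), (r, 33, 19), (r, 33, 29), (r, 33, 30), (r, 33, 37), (r, 33, 38), (r, 33, 4), (r, 38, 19), (r, 38, 29), (r, 38, 30), (r, 38, 37), (r, 38, 38), (r, 38, 4), (r, 4, 19), (r, 4, 29), (r, 4, 30), (r, 4, 37), (r, 4, 38), (r, 4, 4), (r, 9, 19), (r, 9, 29), (r, 9, 30), (r, 9, 37), (r, 9, 38), (r, 9, 4), (x, 4, 36)}
Apply σ_{F ≠ x ∧ B ≤ 9}; surviving tuples: {(r, 3, 19), (r, 3, 29), (r, 3, 30), (r, 3, 37), (r, 3, 38), (r, 3, 4), (r, 4, 19), (r, 4, 29), (r, 4, 30), (r, 4, 37), (r, 4, 38), (r, 4, 4), (r, 9, 19), (r, 9, 29), (r, 9, 30), (r, 9, 37), (r, 9, 38), (r, 9, 4)}
Keep only column(s) F, B (15 duplicate(s) eliminated): {(r, 3), (r, 4), (r, 9)}

{(r, 3), (r, 4), (r, 9)}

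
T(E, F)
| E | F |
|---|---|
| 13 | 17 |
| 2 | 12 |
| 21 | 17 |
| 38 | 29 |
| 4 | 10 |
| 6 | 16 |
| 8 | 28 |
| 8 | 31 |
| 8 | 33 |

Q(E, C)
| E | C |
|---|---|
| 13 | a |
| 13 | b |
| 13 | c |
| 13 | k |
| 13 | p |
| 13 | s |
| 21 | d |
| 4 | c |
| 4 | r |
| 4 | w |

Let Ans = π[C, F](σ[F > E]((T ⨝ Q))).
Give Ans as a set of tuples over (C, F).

{(a, 17), (b, 17), (c, 10), (c, 17), (k, 17), (p, 17), (r, 10), (s, 17), (w, 10)}

Natural join on E: {(13, 17, a), (13, 17, b), (13, 17, c), (13, 17, k), (13, 17, p), (13, 17, s), (21, 17, d), (4, 10, c), (4, 10, r), (4, 10, w)}
Apply σ_{F > E}; surviving tuples: {(13, 17, a), (13, 17, b), (13, 17, c), (13, 17, k), (13, 17, p), (13, 17, s), (4, 10, c), (4, 10, r), (4, 10, w)}
Keep only column(s) C, F: {(a, 17), (b, 17), (c, 10), (c, 17), (k, 17), (p, 17), (r, 10), (s, 17), (w, 10)}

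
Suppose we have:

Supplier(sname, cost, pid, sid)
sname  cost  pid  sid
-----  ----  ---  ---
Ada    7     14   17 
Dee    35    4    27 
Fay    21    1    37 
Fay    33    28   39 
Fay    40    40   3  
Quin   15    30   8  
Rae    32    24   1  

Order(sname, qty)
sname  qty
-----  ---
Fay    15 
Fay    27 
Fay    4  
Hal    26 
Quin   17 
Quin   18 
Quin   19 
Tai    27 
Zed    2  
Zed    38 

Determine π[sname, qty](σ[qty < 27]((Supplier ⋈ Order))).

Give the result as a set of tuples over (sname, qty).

Natural join on sname: {(Fay, 21, 1, 37, 15), (Fay, 21, 1, 37, 27), (Fay, 21, 1, 37, 4), (Fay, 33, 28, 39, 15), (Fay, 33, 28, 39, 27), (Fay, 33, 28, 39, 4), (Fay, 40, 40, 3, 15), (Fay, 40, 40, 3, 27), (Fay, 40, 40, 3, 4), (Quin, 15, 30, 8, 17), (Quin, 15, 30, 8, 18), (Quin, 15, 30, 8, 19)}
σ[qty < 27]: keep tuples satisfying qty < 27 → {(Fay, 21, 1, 37, 15), (Fay, 21, 1, 37, 4), (Fay, 33, 28, 39, 15), (Fay, 33, 28, 39, 4), (Fay, 40, 40, 3, 15), (Fay, 40, 40, 3, 4), (Quin, 15, 30, 8, 17), (Quin, 15, 30, 8, 18), (Quin, 15, 30, 8, 19)}
π[sname, qty]: project onto (sname, qty) (4 duplicate(s) eliminated) → {(Fay, 15), (Fay, 4), (Quin, 17), (Quin, 18), (Quin, 19)}

{(Fay, 15), (Fay, 4), (Quin, 17), (Quin, 18), (Quin, 19)}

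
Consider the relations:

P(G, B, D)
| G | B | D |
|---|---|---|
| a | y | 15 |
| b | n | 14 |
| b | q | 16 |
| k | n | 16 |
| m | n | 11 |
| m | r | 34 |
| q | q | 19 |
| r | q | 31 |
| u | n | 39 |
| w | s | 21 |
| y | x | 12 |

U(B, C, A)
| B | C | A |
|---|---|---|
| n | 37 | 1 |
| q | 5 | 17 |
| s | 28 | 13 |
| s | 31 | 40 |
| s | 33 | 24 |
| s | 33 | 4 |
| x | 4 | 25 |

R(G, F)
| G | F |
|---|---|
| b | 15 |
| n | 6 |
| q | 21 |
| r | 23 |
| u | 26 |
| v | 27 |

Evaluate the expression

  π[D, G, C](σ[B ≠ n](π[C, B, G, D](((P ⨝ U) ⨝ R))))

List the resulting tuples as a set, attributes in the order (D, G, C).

{(16, b, 5), (19, q, 5), (31, r, 5)}

Natural join on B: {(b, n, 14, 37, 1), (b, q, 16, 5, 17), (k, n, 16, 37, 1), (m, n, 11, 37, 1), (q, q, 19, 5, 17), (r, q, 31, 5, 17), (u, n, 39, 37, 1), (w, s, 21, 28, 13), (w, s, 21, 31, 40), (w, s, 21, 33, 24), (w, s, 21, 33, 4), (y, x, 12, 4, 25)}
Natural join on G: {(b, n, 14, 37, 1, 15), (b, q, 16, 5, 17, 15), (q, q, 19, 5, 17, 21), (r, q, 31, 5, 17, 23), (u, n, 39, 37, 1, 26)}
π[C, B, G, D]: project onto (C, B, G, D) → {(37, n, b, 14), (37, n, u, 39), (5, q, b, 16), (5, q, q, 19), (5, q, r, 31)}
Apply σ_{B ≠ n}; surviving tuples: {(5, q, b, 16), (5, q, q, 19), (5, q, r, 31)}
π[D, G, C]: project onto (D, G, C) → {(16, b, 5), (19, q, 5), (31, r, 5)}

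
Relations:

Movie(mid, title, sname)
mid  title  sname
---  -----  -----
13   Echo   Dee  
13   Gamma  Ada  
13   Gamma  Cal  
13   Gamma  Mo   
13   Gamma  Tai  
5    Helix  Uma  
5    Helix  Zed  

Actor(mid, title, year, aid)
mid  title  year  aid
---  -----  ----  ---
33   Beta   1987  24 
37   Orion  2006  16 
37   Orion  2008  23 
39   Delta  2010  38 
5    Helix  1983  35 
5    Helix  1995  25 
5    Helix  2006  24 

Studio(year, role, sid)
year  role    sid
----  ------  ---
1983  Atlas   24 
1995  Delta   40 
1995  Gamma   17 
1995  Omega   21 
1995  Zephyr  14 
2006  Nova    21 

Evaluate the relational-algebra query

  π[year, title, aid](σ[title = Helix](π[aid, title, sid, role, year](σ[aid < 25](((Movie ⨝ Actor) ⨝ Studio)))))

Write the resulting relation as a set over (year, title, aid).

Joining Movie and Actor on mid, title yields {(5, Helix, Uma, 1983, 35), (5, Helix, Uma, 1995, 25), (5, Helix, Uma, 2006, 24), (5, Helix, Zed, 1983, 35), (5, Helix, Zed, 1995, 25), (5, Helix, Zed, 2006, 24)}.
Joining (Movie ⨝ Actor) and Studio on year yields {(5, Helix, Uma, 1983, 35, Atlas, 24), (5, Helix, Uma, 1995, 25, Delta, 40), (5, Helix, Uma, 1995, 25, Gamma, 17), (5, Helix, Uma, 1995, 25, Omega, 21), (5, Helix, Uma, 1995, 25, Zephyr, 14), (5, Helix, Uma, 2006, 24, Nova, 21), (5, Helix, Zed, 1983, 35, Atlas, 24), (5, Helix, Zed, 1995, 25, Delta, 40), (5, Helix, Zed, 1995, 25, Gamma, 17), (5, Helix, Zed, 1995, 25, Omega, 21), (5, Helix, Zed, 1995, 25, Zephyr, 14), (5, Helix, Zed, 2006, 24, Nova, 21)}.
σ[aid < 25]: keep tuples satisfying aid < 25 → {(5, Helix, Uma, 2006, 24, Nova, 21), (5, Helix, Zed, 2006, 24, Nova, 21)}
π[aid, title, sid, role, year]: project onto (aid, title, sid, role, year) (1 duplicate(s) eliminated) → {(24, Helix, 21, Nova, 2006)}
σ[title = Helix]: keep tuples satisfying title = Helix → {(24, Helix, 21, Nova, 2006)}
π[year, title, aid]: project onto (year, title, aid) → {(2006, Helix, 24)}

{(2006, Helix, 24)}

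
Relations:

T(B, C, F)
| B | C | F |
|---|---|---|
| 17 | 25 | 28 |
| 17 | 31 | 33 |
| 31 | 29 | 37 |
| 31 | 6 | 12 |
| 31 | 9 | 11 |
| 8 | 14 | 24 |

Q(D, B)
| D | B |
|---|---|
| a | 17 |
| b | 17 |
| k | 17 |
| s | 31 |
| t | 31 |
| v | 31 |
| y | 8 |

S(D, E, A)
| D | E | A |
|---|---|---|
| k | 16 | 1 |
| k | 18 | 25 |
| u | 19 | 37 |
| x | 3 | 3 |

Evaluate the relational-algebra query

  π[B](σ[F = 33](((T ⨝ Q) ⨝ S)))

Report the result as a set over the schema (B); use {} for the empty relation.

{17}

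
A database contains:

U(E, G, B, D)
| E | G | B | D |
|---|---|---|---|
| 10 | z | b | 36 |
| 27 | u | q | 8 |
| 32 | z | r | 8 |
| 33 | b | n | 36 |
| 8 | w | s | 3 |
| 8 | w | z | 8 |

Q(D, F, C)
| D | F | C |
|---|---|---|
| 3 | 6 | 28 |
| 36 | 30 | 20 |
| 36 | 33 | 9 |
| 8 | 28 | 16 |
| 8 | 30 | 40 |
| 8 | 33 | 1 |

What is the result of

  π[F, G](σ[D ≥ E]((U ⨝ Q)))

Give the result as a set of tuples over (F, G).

{(28, w), (30, b), (30, w), (30, z), (33, b), (33, w), (33, z)}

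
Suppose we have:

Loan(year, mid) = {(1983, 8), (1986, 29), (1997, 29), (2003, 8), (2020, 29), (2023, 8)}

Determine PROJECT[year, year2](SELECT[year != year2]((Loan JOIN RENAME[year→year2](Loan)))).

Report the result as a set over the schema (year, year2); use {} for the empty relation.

ρ[year→year2]: schema becomes (year2, mid); tuples unchanged.
Loan ⋈ RENAME[year→year2](Loan) (natural join on mid): {(1983, 8, 1983), (1983, 8, 2003), (1983, 8, 2023), (1986, 29, 1986), (1986, 29, 1997), (1986, 29, 2020), (1997, 29, 1986), (1997, 29, 1997), (1997, 29, 2020), (2003, 8, 1983), (2003, 8, 2003), (2003, 8, 2023), (2020, 29, 1986), (2020, 29, 1997), (2020, 29, 2020), (2023, 8, 1983), (2023, 8, 2003), (2023, 8, 2023)}
Selection year != year2: {(1983, 8, 2003), (1983, 8, 2023), (1986, 29, 1997), (1986, 29, 2020), (1997, 29, 1986), (1997, 29, 2020), (2003, 8, 1983), (2003, 8, 2023), (2020, 29, 1986), (2020, 29, 1997), (2023, 8, 1983), (2023, 8, 2003)}
Projecting to year, year2: {(1983, 2003), (1983, 2023), (1986, 1997), (1986, 2020), (1997, 1986), (1997, 2020), (2003, 1983), (2003, 2023), (2020, 1986), (2020, 1997), (2023, 1983), (2023, 2003)}

{(1983, 2003), (1983, 2023), (1986, 1997), (1986, 2020), (1997, 1986), (1997, 2020), (2003, 1983), (2003, 2023), (2020, 1986), (2020, 1997), (2023, 1983), (2023, 2003)}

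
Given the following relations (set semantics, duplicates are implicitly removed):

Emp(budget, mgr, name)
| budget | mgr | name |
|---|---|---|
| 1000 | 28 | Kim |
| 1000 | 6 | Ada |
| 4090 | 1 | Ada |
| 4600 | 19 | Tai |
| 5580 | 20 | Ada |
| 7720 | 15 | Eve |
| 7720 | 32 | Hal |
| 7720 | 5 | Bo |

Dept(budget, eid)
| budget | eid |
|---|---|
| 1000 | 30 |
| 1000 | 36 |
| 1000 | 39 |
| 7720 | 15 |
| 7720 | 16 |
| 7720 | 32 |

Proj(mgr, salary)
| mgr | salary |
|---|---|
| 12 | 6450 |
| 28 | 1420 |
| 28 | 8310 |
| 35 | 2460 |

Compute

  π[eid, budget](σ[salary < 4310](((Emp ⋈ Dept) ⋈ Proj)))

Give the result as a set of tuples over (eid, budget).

{(30, 1000), (36, 1000), (39, 1000)}

Natural join on budget: {(1000, 28, Kim, 30), (1000, 28, Kim, 36), (1000, 28, Kim, 39), (1000, 6, Ada, 30), (1000, 6, Ada, 36), (1000, 6, Ada, 39), (7720, 15, Eve, 15), (7720, 15, Eve, 16), (7720, 15, Eve, 32), (7720, 32, Hal, 15), (7720, 32, Hal, 16), (7720, 32, Hal, 32), (7720, 5, Bo, 15), (7720, 5, Bo, 16), (7720, 5, Bo, 32)}
Natural join on mgr: {(1000, 28, Kim, 30, 1420), (1000, 28, Kim, 30, 8310), (1000, 28, Kim, 36, 1420), (1000, 28, Kim, 36, 8310), (1000, 28, Kim, 39, 1420), (1000, 28, Kim, 39, 8310)}
Apply σ_{salary < 4310}; surviving tuples: {(1000, 28, Kim, 30, 1420), (1000, 28, Kim, 36, 1420), (1000, 28, Kim, 39, 1420)}
π[eid, budget]: project onto (eid, budget) → {(30, 1000), (36, 1000), (39, 1000)}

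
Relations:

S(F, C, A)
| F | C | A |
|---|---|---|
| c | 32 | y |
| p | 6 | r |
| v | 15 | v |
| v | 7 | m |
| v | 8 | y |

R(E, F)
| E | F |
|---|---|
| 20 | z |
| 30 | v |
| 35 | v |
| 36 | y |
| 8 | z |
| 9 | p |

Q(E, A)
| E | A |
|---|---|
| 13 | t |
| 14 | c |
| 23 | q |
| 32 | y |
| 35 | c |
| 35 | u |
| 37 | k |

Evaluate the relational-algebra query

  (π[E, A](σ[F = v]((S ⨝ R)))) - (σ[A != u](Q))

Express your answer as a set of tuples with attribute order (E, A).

{(30, m), (30, v), (30, y), (35, m), (35, v), (35, y)}

Natural join on F: {(p, 6, r, 9), (v, 15, v, 30), (v, 15, v, 35), (v, 7, m, 30), (v, 7, m, 35), (v, 8, y, 30), (v, 8, y, 35)}
σ[F = v]: keep tuples satisfying F = v → {(v, 15, v, 30), (v, 15, v, 35), (v, 7, m, 30), (v, 7, m, 35), (v, 8, y, 30), (v, 8, y, 35)}
Keep only column(s) E, A: {(30, m), (30, v), (30, y), (35, m), (35, v), (35, y)}
σ[A != u]: keep tuples satisfying A != u → {(13, t), (14, c), (23, q), (32, y), (35, c), (37, k)}
Set difference of the two operands is {(30, m), (30, v), (30, y), (35, m), (35, v), (35, y)}.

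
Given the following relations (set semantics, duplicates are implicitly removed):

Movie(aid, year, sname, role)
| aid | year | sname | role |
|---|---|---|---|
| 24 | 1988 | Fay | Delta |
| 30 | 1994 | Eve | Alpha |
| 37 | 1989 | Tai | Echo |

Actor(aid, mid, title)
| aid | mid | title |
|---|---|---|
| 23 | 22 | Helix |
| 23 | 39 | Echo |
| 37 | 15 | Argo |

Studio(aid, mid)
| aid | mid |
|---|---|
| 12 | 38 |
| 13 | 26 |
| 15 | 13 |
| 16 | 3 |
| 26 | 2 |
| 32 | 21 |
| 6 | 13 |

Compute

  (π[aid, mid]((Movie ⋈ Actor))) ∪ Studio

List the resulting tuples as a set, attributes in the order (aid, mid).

Joining Movie and Actor on aid yields {(37, 1989, Tai, Echo, 15, Argo)}.
Keep only column(s) aid, mid: {(37, 15)}
Set union of the two operands is {(12, 38), (13, 26), (15, 13), (16, 3), (26, 2), (32, 21), (37, 15), (6, 13)}.

{(12, 38), (13, 26), (15, 13), (16, 3), (26, 2), (32, 21), (37, 15), (6, 13)}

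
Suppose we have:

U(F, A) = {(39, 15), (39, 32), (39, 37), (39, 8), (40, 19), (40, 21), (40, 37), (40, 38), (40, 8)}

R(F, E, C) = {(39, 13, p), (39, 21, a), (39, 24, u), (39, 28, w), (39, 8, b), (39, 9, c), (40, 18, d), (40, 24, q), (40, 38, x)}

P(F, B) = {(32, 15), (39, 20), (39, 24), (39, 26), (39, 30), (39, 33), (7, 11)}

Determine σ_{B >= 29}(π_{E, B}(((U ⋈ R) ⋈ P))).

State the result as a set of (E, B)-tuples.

Joining U and R on F yields {(39, 15, 13, p), (39, 15, 21, a), (39, 15, 24, u), (39, 15, 28, w), (39, 15, 8, b), (39, 15, 9, c), (39, 32, 13, p), (39, 32, 21, a), (39, 32, 24, u), (39, 32, 28, w), (39, 32, 8, b), (39, 32, 9, c), (39, 37, 13, p), (39, 37, 21, a), (39, 37, 24, u), (39, 37, 28, w), (39, 37, 8, b), (39, 37, 9, c), (39, 8, 13, p), (39, 8, 21, a), (39, 8, 24, u), (39, 8, 28, w), (39, 8, 8, b), (39, 8, 9, c), (40, 19, 18, d), (40, 19, 24, q), (40, 19, 38, x), (40, 21, 18, d), (40, 21, 24, q), (40, 21, 38, x), (40, 37, 18, d), (40, 37, 24, q), (40, 37, 38, x), (40, 38, 18, d), (40, 38, 24, q), (40, 38, 38, x), (40, 8, 18, d), (40, 8, 24, q), (40, 8, 38, x)}.
Joining (U ⋈ R) and P on F yields {(39, 15, 13, p, 20), (39, 15, 13, p, 24), (39, 15, 13, p, 26), (39, 15, 13, p, 30), (39, 15, 13, p, 33), (39, 15, 21, a, 20), (39, 15, 21, a, 24), (39, 15, 21, a, 26), (39, 15, 21, a, 30), (39, 15, 21, a, 33), (39, 15, 24, u, 20), (39, 15, 24, u, 24), (39, 15, 24, u, 26), (39, 15, 24, u, 30), (39, 15, 24, u, 33), (39, 15, 28, w, 20), (39, 15, 28, w, 24), (39, 15, 28, w, 26), (39, 15, 28, w, 30), (39, 15, 28, w, 33), (39, 15, 8, b, 20), (39, 15, 8, b, 24), (39, 15, 8, b, 26), (39, 15, 8, b, 30), (39, 15, 8, b, 33), (39, 15, 9, c, 20), (39, 15, 9, c, 24), (39, 15, 9, c, 26), (39, 15, 9, c, 30), (39, 15, 9, c, 33), (39, 32, 13, p, 20), (39, 32, 13, p, 24), (39, 32, 13, p, 26), (39, 32, 13, p, 30), (39, 32, 13, p, 33), (39, 32, 21, a, 20), (39, 32, 21, a, 24), (39, 32, 21, a, 26), (39, 32, 21, a, 30), (39, 32, 21, a, 33), (39, 32, 24, u, 20), (39, 32, 24, u, 24), (39, 32, 24, u, 26), (39, 32, 24, u, 30), (39, 32, 24, u, 33), (39, 32, 28, w, 20), (39, 32, 28, w, 24), (39, 32, 28, w, 26), (39, 32, 28, w, 30), (39, 32, 28, w, 33), (39, 32, 8, b, 20), (39, 32, 8, b, 24), (39, 32, 8, b, 26), (39, 32, 8, b, 30), (39, 32, 8, b, 33), (39, 32, 9, c, 20), (39, 32, 9, c, 24), (39, 32, 9, c, 26), (39, 32, 9, c, 30), (39, 32, 9, c, 33), (39, 37, 13, p, 20), (39, 37, 13, p, 24), (39, 37, 13, p, 26), (39, 37, 13, p, 30), (39, 37, 13, p, 33), (39, 37, 21, a, 20), (39, 37, 21, a, 24), (39, 37, 21, a, 26), (39, 37, 21, a, 30), (39, 37, 21, a, 33), (39, 37, 24, u, 20), (39, 37, 24, u, 24), (39, 37, 24, u, 26), (39, 37, 24, u, 30), (39, 37, 24, u, 33), (39, 37, 28, w, 20), (39, 37, 28, w, 24), (39, 37, 28, w, 26), (39, 37, 28, w, 30), (39, 37, 28, w, 33), (39, 37, 8, b, 20), (39, 37, 8, b, 24), (39, 37, 8, b, 26), (39, 37, 8, b, 30), (39, 37, 8, b, 33), (39, 37, 9, c, 20), (39, 37, 9, c, 24), (39, 37, 9, c, 26), (39, 37, 9, c, 30), (39, 37, 9, c, 33), (39, 8, 13, p, 20), (39, 8, 13, p, 24), (39, 8, 13, p, 26), (39, 8, 13, p, 30), (39, 8, 13, p, 33), (39, 8, 21, a, 20), (39, 8, 21, a, 24), (39, 8, 21, a, 26), (39, 8, 21, a, 30), (39, 8, 21, a, 33), (39, 8, 24, u, 20), (39, 8, 24, u, 24), (39, 8, 24, u, 26), (39, 8, 24, u, 30), (39, 8, 24, u, 33), (39, 8, 28, w, 20), (39, 8, 28, w, 24), (39, 8, 28, w, 26), (39, 8, 28, w, 30), (39, 8, 28, w, 33), (39, 8, 8, b, 20), (39, 8, 8, b, 24), (39, 8, 8, b, 26), (39, 8, 8, b, 30), (39, 8, 8, b, 33), (39, 8, 9, c, 20), (39, 8, 9, c, 24), (39, 8, 9, c, 26), (39, 8, 9, c, 30), (39, 8, 9, c, 33)}.
π_{E, B} gives {(13, 20), (13, 24), (13, 26), (13, 30), (13, 33), (21, 20), (21, 24), (21, 26), (21, 30), (21, 33), (24, 20), (24, 24), (24, 26), (24, 30), (24, 33), (28, 20), (28, 24), (28, 26), (28, 30), (28, 33), (8, 20), (8, 24), (8, 26), (8, 30), (8, 33), (9, 20), (9, 24), (9, 26), (9, 30), (9, 33)} (90 duplicate(s) eliminated).
Filtering on B >= 29 leaves {(13, 30), (13, 33), (21, 30), (21, 33), (24, 30), (24, 33), (28, 30), (28, 33), (8, 30), (8, 33), (9, 30), (9, 33)}.

{(13, 30), (13, 33), (21, 30), (21, 33), (24, 30), (24, 33), (28, 30), (28, 33), (8, 30), (8, 33), (9, 30), (9, 33)}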